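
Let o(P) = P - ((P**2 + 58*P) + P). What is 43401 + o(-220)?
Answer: 7761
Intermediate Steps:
o(P) = -P**2 - 58*P (o(P) = P - (P**2 + 59*P) = P + (-P**2 - 59*P) = -P**2 - 58*P)
43401 + o(-220) = 43401 - 1*(-220)*(58 - 220) = 43401 - 1*(-220)*(-162) = 43401 - 35640 = 7761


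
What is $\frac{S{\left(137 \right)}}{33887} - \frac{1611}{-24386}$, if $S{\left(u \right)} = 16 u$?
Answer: $\frac{108046069}{826368382} \approx 0.13075$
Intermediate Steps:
$\frac{S{\left(137 \right)}}{33887} - \frac{1611}{-24386} = \frac{16 \cdot 137}{33887} - \frac{1611}{-24386} = 2192 \cdot \frac{1}{33887} - - \frac{1611}{24386} = \frac{2192}{33887} + \frac{1611}{24386} = \frac{108046069}{826368382}$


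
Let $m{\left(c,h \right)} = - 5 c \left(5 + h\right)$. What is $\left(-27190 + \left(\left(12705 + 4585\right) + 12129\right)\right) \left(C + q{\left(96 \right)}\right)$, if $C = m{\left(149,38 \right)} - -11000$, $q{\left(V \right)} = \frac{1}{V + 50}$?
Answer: $- \frac{6845501961}{146} \approx -4.6887 \cdot 10^{7}$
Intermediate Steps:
$m{\left(c,h \right)} = - 5 c \left(5 + h\right)$
$q{\left(V \right)} = \frac{1}{50 + V}$
$C = -21035$ ($C = \left(-5\right) 149 \left(5 + 38\right) - -11000 = \left(-5\right) 149 \cdot 43 + 11000 = -32035 + 11000 = -21035$)
$\left(-27190 + \left(\left(12705 + 4585\right) + 12129\right)\right) \left(C + q{\left(96 \right)}\right) = \left(-27190 + \left(\left(12705 + 4585\right) + 12129\right)\right) \left(-21035 + \frac{1}{50 + 96}\right) = \left(-27190 + \left(17290 + 12129\right)\right) \left(-21035 + \frac{1}{146}\right) = \left(-27190 + 29419\right) \left(-21035 + \frac{1}{146}\right) = 2229 \left(- \frac{3071109}{146}\right) = - \frac{6845501961}{146}$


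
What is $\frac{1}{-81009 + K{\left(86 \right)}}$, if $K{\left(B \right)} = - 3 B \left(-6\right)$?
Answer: $- \frac{1}{79461} \approx -1.2585 \cdot 10^{-5}$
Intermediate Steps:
$K{\left(B \right)} = 18 B$
$\frac{1}{-81009 + K{\left(86 \right)}} = \frac{1}{-81009 + 18 \cdot 86} = \frac{1}{-81009 + 1548} = \frac{1}{-79461} = - \frac{1}{79461}$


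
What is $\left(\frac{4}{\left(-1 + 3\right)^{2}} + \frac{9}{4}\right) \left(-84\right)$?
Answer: $-273$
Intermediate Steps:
$\left(\frac{4}{\left(-1 + 3\right)^{2}} + \frac{9}{4}\right) \left(-84\right) = \left(\frac{4}{2^{2}} + 9 \cdot \frac{1}{4}\right) \left(-84\right) = \left(\frac{4}{4} + \frac{9}{4}\right) \left(-84\right) = \left(4 \cdot \frac{1}{4} + \frac{9}{4}\right) \left(-84\right) = \left(1 + \frac{9}{4}\right) \left(-84\right) = \frac{13}{4} \left(-84\right) = -273$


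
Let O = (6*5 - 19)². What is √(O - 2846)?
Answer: 5*I*√109 ≈ 52.202*I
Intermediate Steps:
O = 121 (O = (30 - 19)² = 11² = 121)
√(O - 2846) = √(121 - 2846) = √(-2725) = 5*I*√109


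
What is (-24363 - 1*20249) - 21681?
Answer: -66293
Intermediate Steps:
(-24363 - 1*20249) - 21681 = (-24363 - 20249) - 21681 = -44612 - 21681 = -66293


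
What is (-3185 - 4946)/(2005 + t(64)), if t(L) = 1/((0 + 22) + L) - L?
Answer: -699266/166927 ≈ -4.1891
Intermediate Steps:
t(L) = 1/(22 + L) - L
(-3185 - 4946)/(2005 + t(64)) = (-3185 - 4946)/(2005 + (1 - 1*64² - 22*64)/(22 + 64)) = -8131/(2005 + (1 - 1*4096 - 1408)/86) = -8131/(2005 + (1 - 4096 - 1408)/86) = -8131/(2005 + (1/86)*(-5503)) = -8131/(2005 - 5503/86) = -8131/166927/86 = -8131*86/166927 = -699266/166927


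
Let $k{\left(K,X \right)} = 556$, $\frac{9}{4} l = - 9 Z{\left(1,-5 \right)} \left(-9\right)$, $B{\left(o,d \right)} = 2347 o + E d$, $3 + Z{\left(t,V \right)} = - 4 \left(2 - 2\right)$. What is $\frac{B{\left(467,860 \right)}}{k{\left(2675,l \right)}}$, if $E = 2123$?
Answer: $\frac{2921829}{556} \approx 5255.1$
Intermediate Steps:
$Z{\left(t,V \right)} = -3$ ($Z{\left(t,V \right)} = -3 - 4 \left(2 - 2\right) = -3 - 0 = -3 + 0 = -3$)
$B{\left(o,d \right)} = 2123 d + 2347 o$ ($B{\left(o,d \right)} = 2347 o + 2123 d = 2123 d + 2347 o$)
$l = -108$ ($l = \frac{4 \left(-9\right) \left(-3\right) \left(-9\right)}{9} = \frac{4 \cdot 27 \left(-9\right)}{9} = \frac{4}{9} \left(-243\right) = -108$)
$\frac{B{\left(467,860 \right)}}{k{\left(2675,l \right)}} = \frac{2123 \cdot 860 + 2347 \cdot 467}{556} = \left(1825780 + 1096049\right) \frac{1}{556} = 2921829 \cdot \frac{1}{556} = \frac{2921829}{556}$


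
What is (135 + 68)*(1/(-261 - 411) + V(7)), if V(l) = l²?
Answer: 954883/96 ≈ 9946.7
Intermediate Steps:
(135 + 68)*(1/(-261 - 411) + V(7)) = (135 + 68)*(1/(-261 - 411) + 7²) = 203*(1/(-672) + 49) = 203*(-1/672 + 49) = 203*(32927/672) = 954883/96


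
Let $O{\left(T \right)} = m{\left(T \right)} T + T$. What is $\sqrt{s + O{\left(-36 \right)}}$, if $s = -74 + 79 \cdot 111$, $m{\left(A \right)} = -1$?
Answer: $\sqrt{8695} \approx 93.247$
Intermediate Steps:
$s = 8695$ ($s = -74 + 8769 = 8695$)
$O{\left(T \right)} = 0$ ($O{\left(T \right)} = - T + T = 0$)
$\sqrt{s + O{\left(-36 \right)}} = \sqrt{8695 + 0} = \sqrt{8695}$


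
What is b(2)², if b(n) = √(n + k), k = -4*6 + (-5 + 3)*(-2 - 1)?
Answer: -16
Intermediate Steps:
k = -18 (k = -24 - 2*(-3) = -24 + 6 = -18)
b(n) = √(-18 + n) (b(n) = √(n - 18) = √(-18 + n))
b(2)² = (√(-18 + 2))² = (√(-16))² = (4*I)² = -16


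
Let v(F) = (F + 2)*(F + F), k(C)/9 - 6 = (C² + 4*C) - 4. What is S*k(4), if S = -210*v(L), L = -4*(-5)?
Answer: -56548800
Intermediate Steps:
L = 20
k(C) = 18 + 9*C² + 36*C (k(C) = 54 + 9*((C² + 4*C) - 4) = 54 + 9*(-4 + C² + 4*C) = 54 + (-36 + 9*C² + 36*C) = 18 + 9*C² + 36*C)
v(F) = 2*F*(2 + F) (v(F) = (2 + F)*(2*F) = 2*F*(2 + F))
S = -184800 (S = -420*20*(2 + 20) = -420*20*22 = -210*880 = -184800)
S*k(4) = -184800*(18 + 9*4² + 36*4) = -184800*(18 + 9*16 + 144) = -184800*(18 + 144 + 144) = -184800*306 = -56548800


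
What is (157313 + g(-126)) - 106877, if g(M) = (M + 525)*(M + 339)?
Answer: 135423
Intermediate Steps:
g(M) = (339 + M)*(525 + M) (g(M) = (525 + M)*(339 + M) = (339 + M)*(525 + M))
(157313 + g(-126)) - 106877 = (157313 + (177975 + (-126)² + 864*(-126))) - 106877 = (157313 + (177975 + 15876 - 108864)) - 106877 = (157313 + 84987) - 106877 = 242300 - 106877 = 135423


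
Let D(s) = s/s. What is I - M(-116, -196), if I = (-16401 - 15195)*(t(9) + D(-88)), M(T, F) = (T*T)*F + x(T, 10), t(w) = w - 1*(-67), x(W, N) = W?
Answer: 204600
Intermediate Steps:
t(w) = 67 + w (t(w) = w + 67 = 67 + w)
D(s) = 1
M(T, F) = T + F*T**2 (M(T, F) = (T*T)*F + T = T**2*F + T = F*T**2 + T = T + F*T**2)
I = -2432892 (I = (-16401 - 15195)*((67 + 9) + 1) = -31596*(76 + 1) = -31596*77 = -2432892)
I - M(-116, -196) = -2432892 - (-116)*(1 - 196*(-116)) = -2432892 - (-116)*(1 + 22736) = -2432892 - (-116)*22737 = -2432892 - 1*(-2637492) = -2432892 + 2637492 = 204600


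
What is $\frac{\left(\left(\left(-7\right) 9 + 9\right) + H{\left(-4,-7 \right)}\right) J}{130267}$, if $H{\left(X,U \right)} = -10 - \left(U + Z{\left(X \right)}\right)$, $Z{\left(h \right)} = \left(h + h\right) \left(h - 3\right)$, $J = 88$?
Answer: $- \frac{9944}{130267} \approx -0.076336$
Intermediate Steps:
$Z{\left(h \right)} = 2 h \left(-3 + h\right)$
$H{\left(X,U \right)} = -10 - U - 2 X \left(-3 + X\right)$ ($H{\left(X,U \right)} = -10 - \left(U + 2 X \left(-3 + X\right)\right) = -10 - U - 2 X \left(-3 + X\right)$)
$\frac{\left(\left(\left(-7\right) 9 + 9\right) + H{\left(-4,-7 \right)}\right) J}{130267} = \frac{\left(\left(\left(-7\right) 9 + 9\right) - \left(3 - 8 \left(-3 - 4\right)\right)\right) 88}{130267} = \left(\left(-63 + 9\right) - \left(3 + 56\right)\right) 88 \cdot \frac{1}{130267} = \left(-54 - 59\right) 88 \cdot \frac{1}{130267} = \left(-113\right) 88 \cdot \frac{1}{130267} = \left(-9944\right) \frac{1}{130267} = - \frac{9944}{130267}$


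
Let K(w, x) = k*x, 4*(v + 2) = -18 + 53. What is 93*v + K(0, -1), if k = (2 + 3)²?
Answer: 2411/4 ≈ 602.75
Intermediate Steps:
k = 25 (k = 5² = 25)
v = 27/4 (v = -2 + (-18 + 53)/4 = -2 + (¼)*35 = -2 + 35/4 = 27/4 ≈ 6.7500)
K(w, x) = 25*x
93*v + K(0, -1) = 93*(27/4) + 25*(-1) = 2511/4 - 25 = 2411/4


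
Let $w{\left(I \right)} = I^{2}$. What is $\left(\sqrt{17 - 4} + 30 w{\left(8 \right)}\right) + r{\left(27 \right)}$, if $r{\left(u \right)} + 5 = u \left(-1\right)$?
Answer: $1888 + \sqrt{13} \approx 1891.6$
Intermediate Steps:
$r{\left(u \right)} = -5 - u$ ($r{\left(u \right)} = -5 + u \left(-1\right) = -5 - u$)
$\left(\sqrt{17 - 4} + 30 w{\left(8 \right)}\right) + r{\left(27 \right)} = \left(\sqrt{17 - 4} + 30 \cdot 8^{2}\right) - 32 = \left(\sqrt{13} + 30 \cdot 64\right) - 32 = \left(\sqrt{13} + 1920\right) - 32 = \left(1920 + \sqrt{13}\right) - 32 = 1888 + \sqrt{13}$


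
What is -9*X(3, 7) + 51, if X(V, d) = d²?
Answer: -390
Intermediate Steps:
-9*X(3, 7) + 51 = -9*7² + 51 = -9*49 + 51 = -441 + 51 = -390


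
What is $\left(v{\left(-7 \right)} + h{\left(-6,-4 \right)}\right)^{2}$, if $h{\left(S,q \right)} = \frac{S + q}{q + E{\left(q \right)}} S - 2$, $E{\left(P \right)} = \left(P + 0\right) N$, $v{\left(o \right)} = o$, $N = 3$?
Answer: $\frac{2601}{16} \approx 162.56$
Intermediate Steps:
$E{\left(P \right)} = 3 P$ ($E{\left(P \right)} = \left(P + 0\right) 3 = P 3 = 3 P$)
$h{\left(S,q \right)} = -2 + \frac{S \left(S + q\right)}{4 q}$ ($h{\left(S,q \right)} = \frac{S + q}{q + 3 q} S - 2 = \frac{S + q}{4 q} S - 2 = \frac{S \left(S + q\right)}{4 q} - 2 = -2 + \frac{S \left(S + q\right)}{4 q}$)
$\left(v{\left(-7 \right)} + h{\left(-6,-4 \right)}\right)^{2} = \left(-7 + \left(-2 + \frac{1}{4} \left(-6\right) + \frac{\left(-6\right)^{2}}{4 \left(-4\right)}\right)\right)^{2} = \left(-7 - \left(\frac{7}{2} + \frac{9}{4}\right)\right)^{2} = \left(-7 - \frac{23}{4}\right)^{2} = \left(- \frac{51}{4}\right)^{2} = \frac{2601}{16}$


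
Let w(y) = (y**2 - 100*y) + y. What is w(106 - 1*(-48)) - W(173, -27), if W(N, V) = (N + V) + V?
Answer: 8351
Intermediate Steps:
W(N, V) = N + 2*V
w(y) = y**2 - 99*y
w(106 - 1*(-48)) - W(173, -27) = (106 - 1*(-48))*(-99 + (106 - 1*(-48))) - (173 + 2*(-27)) = (106 + 48)*(-99 + (106 + 48)) - (173 - 54) = 154*(-99 + 154) - 1*119 = 154*55 - 119 = 8470 - 119 = 8351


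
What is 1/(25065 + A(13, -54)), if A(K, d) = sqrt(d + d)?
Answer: 2785/69806037 - 2*I*sqrt(3)/209418111 ≈ 3.9896e-5 - 1.6542e-8*I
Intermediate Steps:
A(K, d) = sqrt(2)*sqrt(d) (A(K, d) = sqrt(2*d) = sqrt(2)*sqrt(d))
1/(25065 + A(13, -54)) = 1/(25065 + sqrt(2)*sqrt(-54)) = 1/(25065 + sqrt(2)*(3*I*sqrt(6))) = 1/(25065 + 6*I*sqrt(3))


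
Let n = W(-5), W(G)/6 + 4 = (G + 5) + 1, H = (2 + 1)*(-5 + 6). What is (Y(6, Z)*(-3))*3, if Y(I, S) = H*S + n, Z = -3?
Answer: 243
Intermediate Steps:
H = 3 (H = 3*1 = 3)
W(G) = 12 + 6*G (W(G) = -24 + 6*((G + 5) + 1) = -24 + 6*((5 + G) + 1) = -24 + 6*(6 + G) = -24 + (36 + 6*G) = 12 + 6*G)
n = -18 (n = 12 + 6*(-5) = 12 - 30 = -18)
Y(I, S) = -18 + 3*S (Y(I, S) = 3*S - 18 = -18 + 3*S)
(Y(6, Z)*(-3))*3 = ((-18 + 3*(-3))*(-3))*3 = ((-18 - 9)*(-3))*3 = -27*(-3)*3 = 81*3 = 243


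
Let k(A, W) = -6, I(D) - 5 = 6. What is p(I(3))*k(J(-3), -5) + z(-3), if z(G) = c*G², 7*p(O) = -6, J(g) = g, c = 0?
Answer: 36/7 ≈ 5.1429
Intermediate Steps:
I(D) = 11 (I(D) = 5 + 6 = 11)
p(O) = -6/7 (p(O) = (⅐)*(-6) = -6/7)
z(G) = 0 (z(G) = 0*G² = 0)
p(I(3))*k(J(-3), -5) + z(-3) = -6/7*(-6) + 0 = 36/7 + 0 = 36/7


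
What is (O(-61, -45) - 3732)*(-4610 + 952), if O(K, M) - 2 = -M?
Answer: 13479730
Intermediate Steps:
O(K, M) = 2 - M
(O(-61, -45) - 3732)*(-4610 + 952) = ((2 - 1*(-45)) - 3732)*(-4610 + 952) = ((2 + 45) - 3732)*(-3658) = (47 - 3732)*(-3658) = -3685*(-3658) = 13479730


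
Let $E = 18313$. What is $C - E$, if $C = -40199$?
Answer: $-58512$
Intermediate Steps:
$C - E = -40199 - 18313 = -58512$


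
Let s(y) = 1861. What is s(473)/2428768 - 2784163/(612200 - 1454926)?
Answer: 3381827157135/1023392970784 ≈ 3.3045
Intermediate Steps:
s(473)/2428768 - 2784163/(612200 - 1454926) = 1861/2428768 - 2784163/(612200 - 1454926) = 1861*(1/2428768) - 2784163/(-842726) = 1861/2428768 - 2784163*(-1/842726) = 1861/2428768 + 2784163/842726 = 3381827157135/1023392970784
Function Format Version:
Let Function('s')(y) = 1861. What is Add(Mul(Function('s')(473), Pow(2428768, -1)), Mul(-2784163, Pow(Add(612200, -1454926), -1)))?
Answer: Rational(3381827157135, 1023392970784) ≈ 3.3045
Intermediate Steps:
Add(Mul(Function('s')(473), Pow(2428768, -1)), Mul(-2784163, Pow(Add(612200, -1454926), -1))) = Add(Mul(1861, Pow(2428768, -1)), Mul(-2784163, Pow(Add(612200, -1454926), -1))) = Add(Mul(1861, Rational(1, 2428768)), Mul(-2784163, Pow(-842726, -1))) = Add(Rational(1861, 2428768), Mul(-2784163, Rational(-1, 842726))) = Add(Rational(1861, 2428768), Rational(2784163, 842726)) = Rational(3381827157135, 1023392970784)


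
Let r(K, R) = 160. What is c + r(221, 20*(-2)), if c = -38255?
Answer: -38095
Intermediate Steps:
c + r(221, 20*(-2)) = -38255 + 160 = -38095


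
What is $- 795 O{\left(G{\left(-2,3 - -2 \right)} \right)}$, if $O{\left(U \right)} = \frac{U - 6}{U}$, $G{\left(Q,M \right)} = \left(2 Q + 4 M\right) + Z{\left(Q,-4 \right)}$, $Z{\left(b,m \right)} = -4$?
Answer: $- \frac{795}{2} \approx -397.5$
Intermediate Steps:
$G{\left(Q,M \right)} = -4 + 2 Q + 4 M$ ($G{\left(Q,M \right)} = \left(2 Q + 4 M\right) - 4 = -4 + 2 Q + 4 M$)
$O{\left(U \right)} = \frac{-6 + U}{U}$ ($O{\left(U \right)} = \frac{U - 6}{U} = \frac{-6 + U}{U}$)
$- 795 O{\left(G{\left(-2,3 - -2 \right)} \right)} = - 795 \frac{-6 + \left(-4 + 2 \left(-2\right) + 4 \left(3 - -2\right)\right)}{-4 + 2 \left(-2\right) + 4 \left(3 - -2\right)} = - 795 \frac{-6 - \left(8 - 4 \left(3 + 2\right)\right)}{-4 - 4 + 4 \left(3 + 2\right)} = - 795 \frac{-6 - -12}{-4 - 4 + 4 \cdot 5} = - 795 \frac{-6 - -12}{-4 - 4 + 20} = - 795 \frac{-6 + 12}{12} = - 795 \cdot \frac{1}{12} \cdot 6 = \left(-795\right) \frac{1}{2} = - \frac{795}{2}$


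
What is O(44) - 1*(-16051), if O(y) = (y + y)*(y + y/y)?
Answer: 20011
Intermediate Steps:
O(y) = 2*y*(1 + y) (O(y) = (2*y)*(y + 1) = (2*y)*(1 + y) = 2*y*(1 + y))
O(44) - 1*(-16051) = 2*44*(1 + 44) - 1*(-16051) = 2*44*45 + 16051 = 3960 + 16051 = 20011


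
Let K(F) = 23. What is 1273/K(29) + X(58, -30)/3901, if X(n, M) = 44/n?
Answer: 144013723/2601967 ≈ 55.348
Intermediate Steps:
1273/K(29) + X(58, -30)/3901 = 1273/23 + (44/58)/3901 = 1273*(1/23) + (44*(1/58))*(1/3901) = 1273/23 + (22/29)*(1/3901) = 1273/23 + 22/113129 = 144013723/2601967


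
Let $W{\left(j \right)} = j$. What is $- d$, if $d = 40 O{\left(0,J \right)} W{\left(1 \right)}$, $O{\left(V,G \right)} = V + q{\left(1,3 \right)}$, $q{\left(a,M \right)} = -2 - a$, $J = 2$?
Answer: $120$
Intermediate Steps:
$O{\left(V,G \right)} = -3 + V$ ($O{\left(V,G \right)} = V - 3 = -3 + V$)
$d = -120$ ($d = 40 \left(-3 + 0\right) 1 = 40 \left(-3\right) 1 = \left(-120\right) 1 = -120$)
$- d = \left(-1\right) \left(-120\right) = 120$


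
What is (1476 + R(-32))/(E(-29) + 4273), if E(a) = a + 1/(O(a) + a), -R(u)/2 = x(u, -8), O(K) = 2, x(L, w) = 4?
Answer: 39636/114587 ≈ 0.34590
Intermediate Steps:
R(u) = -8 (R(u) = -2*4 = -8)
E(a) = a + 1/(2 + a)
(1476 + R(-32))/(E(-29) + 4273) = (1476 - 8)/((1 + (-29)² + 2*(-29))/(2 - 29) + 4273) = 1468/((1 + 841 - 58)/(-27) + 4273) = 1468/(-1/27*784 + 4273) = 1468/(-784/27 + 4273) = 1468/(114587/27) = 1468*(27/114587) = 39636/114587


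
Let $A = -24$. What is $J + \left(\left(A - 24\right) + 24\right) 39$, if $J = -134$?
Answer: $-1070$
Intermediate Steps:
$J + \left(\left(A - 24\right) + 24\right) 39 = -134 + \left(\left(-24 - 24\right) + 24\right) 39 = -134 + \left(-48 + 24\right) 39 = -134 - 936 = -1070$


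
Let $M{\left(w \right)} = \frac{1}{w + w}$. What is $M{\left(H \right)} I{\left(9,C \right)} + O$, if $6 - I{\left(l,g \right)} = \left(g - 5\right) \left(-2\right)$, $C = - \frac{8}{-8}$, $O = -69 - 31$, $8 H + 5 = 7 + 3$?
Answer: $- \frac{508}{5} \approx -101.6$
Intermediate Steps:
$H = \frac{5}{8}$ ($H = - \frac{5}{8} + \frac{7 + 3}{8} = - \frac{5}{8} + \frac{1}{8} \cdot 10 = - \frac{5}{8} + \frac{5}{4} = \frac{5}{8} \approx 0.625$)
$O = -100$
$C = 1$ ($C = \left(-8\right) \left(- \frac{1}{8}\right) = 1$)
$M{\left(w \right)} = \frac{1}{2 w}$
$I{\left(l,g \right)} = -4 + 2 g$ ($I{\left(l,g \right)} = 6 - \left(g - 5\right) \left(-2\right) = 6 - \left(-5 + g\right) \left(-2\right) = 6 - \left(10 - 2 g\right) = 6 + \left(-10 + 2 g\right) = -4 + 2 g$)
$M{\left(H \right)} I{\left(9,C \right)} + O = \frac{1}{2 \cdot \frac{5}{8}} \left(-4 + 2 \cdot 1\right) - 100 = \frac{1}{2} \cdot \frac{8}{5} \left(-4 + 2\right) - 100 = \frac{4}{5} \left(-2\right) - 100 = - \frac{8}{5} - 100 = - \frac{508}{5}$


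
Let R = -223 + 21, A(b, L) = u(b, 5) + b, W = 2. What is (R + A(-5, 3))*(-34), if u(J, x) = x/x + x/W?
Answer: 6919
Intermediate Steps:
u(J, x) = 1 + x/2 (u(J, x) = x/x + x/2 = 1 + x*(½) = 1 + x/2)
A(b, L) = 7/2 + b (A(b, L) = (1 + (½)*5) + b = (1 + 5/2) + b = 7/2 + b)
R = -202
(R + A(-5, 3))*(-34) = (-202 + (7/2 - 5))*(-34) = (-202 - 3/2)*(-34) = -407/2*(-34) = 6919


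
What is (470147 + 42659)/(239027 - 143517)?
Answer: 256403/47755 ≈ 5.3691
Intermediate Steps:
(470147 + 42659)/(239027 - 143517) = 512806/95510 = 512806*(1/95510) = 256403/47755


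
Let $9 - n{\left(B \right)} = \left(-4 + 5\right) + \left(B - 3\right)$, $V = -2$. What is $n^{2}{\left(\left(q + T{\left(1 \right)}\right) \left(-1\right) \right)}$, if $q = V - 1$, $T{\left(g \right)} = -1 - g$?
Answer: $36$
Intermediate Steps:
$q = -3$ ($q = -2 - 1 = -3$)
$n{\left(B \right)} = 11 - B$ ($n{\left(B \right)} = 9 - \left(\left(-4 + 5\right) + \left(B - 3\right)\right) = 9 - \left(1 + \left(-3 + B\right)\right) = 9 - \left(-2 + B\right) = 11 - B$)
$n^{2}{\left(\left(q + T{\left(1 \right)}\right) \left(-1\right) \right)} = \left(11 - \left(-3 - 2\right) \left(-1\right)\right)^{2} = \left(11 - \left(-5\right) \left(-1\right)\right)^{2} = \left(11 - 5\right)^{2} = 6^{2} = 36$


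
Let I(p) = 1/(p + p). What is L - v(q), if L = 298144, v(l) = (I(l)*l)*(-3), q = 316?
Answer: 596291/2 ≈ 2.9815e+5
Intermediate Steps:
I(p) = 1/(2*p)
v(l) = -3/2 (v(l) = ((1/(2*l))*l)*(-3) = (½)*(-3) = -3/2)
L - v(q) = 298144 - 1*(-3/2) = 298144 + 3/2 = 596291/2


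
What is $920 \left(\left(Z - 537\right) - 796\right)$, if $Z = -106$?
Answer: $-1323880$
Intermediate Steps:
$920 \left(\left(Z - 537\right) - 796\right) = 920 \left(\left(-106 - 537\right) - 796\right) = 920 \left(-643 - 796\right) = 920 \left(-1439\right) = -1323880$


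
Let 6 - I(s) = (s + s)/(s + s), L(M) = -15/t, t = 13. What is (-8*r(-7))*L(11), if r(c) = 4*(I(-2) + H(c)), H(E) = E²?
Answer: 25920/13 ≈ 1993.8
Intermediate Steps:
L(M) = -15/13
I(s) = 5 (I(s) = 6 - (s + s)/(s + s) = 6 - 2*s/(2*s) = 6 - 2*s*1/(2*s) = 6 - 1*1 = 6 - 1 = 5)
r(c) = 20 + 4*c² (r(c) = 4*(5 + c²) = 20 + 4*c²)
(-8*r(-7))*L(11) = -8*(20 + 4*(-7)²)*(-15/13) = -8*(20 + 4*49)*(-15/13) = -8*(20 + 196)*(-15/13) = -8*216*(-15/13) = -1728*(-15/13) = 25920/13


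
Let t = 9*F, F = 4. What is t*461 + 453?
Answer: 17049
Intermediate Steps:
t = 36 (t = 9*4 = 36)
t*461 + 453 = 36*461 + 453 = 16596 + 453 = 17049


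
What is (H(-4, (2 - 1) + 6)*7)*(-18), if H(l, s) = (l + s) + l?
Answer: 126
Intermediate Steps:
H(l, s) = s + 2*l
(H(-4, (2 - 1) + 6)*7)*(-18) = ((((2 - 1) + 6) + 2*(-4))*7)*(-18) = (((1 + 6) - 8)*7)*(-18) = ((7 - 8)*7)*(-18) = -1*7*(-18) = -7*(-18) = 126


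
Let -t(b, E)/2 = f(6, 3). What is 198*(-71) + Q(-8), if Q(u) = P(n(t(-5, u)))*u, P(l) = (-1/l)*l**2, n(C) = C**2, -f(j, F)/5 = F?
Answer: -6858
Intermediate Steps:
f(j, F) = -5*F
t(b, E) = 30 (t(b, E) = -(-10)*3 = -2*(-15) = 30)
P(l) = -l
Q(u) = -900*u (Q(u) = (-1*30**2)*u = (-1*900)*u = -900*u)
198*(-71) + Q(-8) = 198*(-71) - 900*(-8) = -14058 + 7200 = -6858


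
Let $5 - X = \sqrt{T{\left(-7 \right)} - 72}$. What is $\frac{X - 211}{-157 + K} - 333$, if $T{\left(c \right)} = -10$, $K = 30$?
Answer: $- \frac{42085}{127} + \frac{i \sqrt{82}}{127} \approx -331.38 + 0.071302 i$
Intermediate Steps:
$X = 5 - i \sqrt{82}$ ($X = 5 - \sqrt{-10 - 72} = 5 - \sqrt{-82} = 5 - i \sqrt{82} \approx 5.0 - 9.0554 i$)
$\frac{X - 211}{-157 + K} - 333 = \frac{\left(5 - i \sqrt{82}\right) - 211}{-157 + 30} - 333 = \frac{-206 - i \sqrt{82}}{-127} - 333 = \left(-206 - i \sqrt{82}\right) \left(- \frac{1}{127}\right) - 333 = \left(\frac{206}{127} + \frac{i \sqrt{82}}{127}\right) - 333 = - \frac{42085}{127} + \frac{i \sqrt{82}}{127}$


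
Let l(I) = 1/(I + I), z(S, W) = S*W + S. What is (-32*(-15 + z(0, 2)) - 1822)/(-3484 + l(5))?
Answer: 13420/34839 ≈ 0.38520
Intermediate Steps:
z(S, W) = S + S*W
l(I) = 1/(2*I)
(-32*(-15 + z(0, 2)) - 1822)/(-3484 + l(5)) = (-32*(-15 + 0*(1 + 2)) - 1822)/(-3484 + (1/2)/5) = (-32*(-15 + 0*3) - 1822)/(-3484 + (1/2)*(1/5)) = (-32*(-15 + 0) - 1822)/(-3484 + 1/10) = (-32*(-15) - 1822)/(-34839/10) = (480 - 1822)*(-10/34839) = -1342*(-10/34839) = 13420/34839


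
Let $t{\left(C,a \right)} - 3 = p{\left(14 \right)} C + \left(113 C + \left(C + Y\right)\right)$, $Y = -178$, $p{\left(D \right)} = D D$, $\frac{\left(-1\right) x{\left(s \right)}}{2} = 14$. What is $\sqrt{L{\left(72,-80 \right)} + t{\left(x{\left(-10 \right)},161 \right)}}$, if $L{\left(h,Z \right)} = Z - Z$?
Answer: $i \sqrt{8855} \approx 94.101 i$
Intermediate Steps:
$x{\left(s \right)} = -28$ ($x{\left(s \right)} = \left(-2\right) 14 = -28$)
$p{\left(D \right)} = D^{2}$
$L{\left(h,Z \right)} = 0$
$t{\left(C,a \right)} = -175 + 310 C$ ($t{\left(C,a \right)} = 3 + \left(14^{2} C + \left(113 C + \left(C - 178\right)\right)\right) = 3 + \left(196 C + \left(113 C + \left(-178 + C\right)\right)\right) = 3 + \left(196 C + \left(-178 + 114 C\right)\right) = 3 + \left(-178 + 310 C\right) = -175 + 310 C$)
$\sqrt{L{\left(72,-80 \right)} + t{\left(x{\left(-10 \right)},161 \right)}} = \sqrt{0 + \left(-175 + 310 \left(-28\right)\right)} = \sqrt{0 - 8855} = \sqrt{-8855} = i \sqrt{8855}$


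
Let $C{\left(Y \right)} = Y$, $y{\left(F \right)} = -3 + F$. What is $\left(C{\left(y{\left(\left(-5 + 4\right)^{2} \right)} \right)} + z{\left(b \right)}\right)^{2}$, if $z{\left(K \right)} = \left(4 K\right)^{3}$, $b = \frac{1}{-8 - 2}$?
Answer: $\frac{66564}{15625} \approx 4.2601$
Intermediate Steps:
$b = - \frac{1}{10}$ ($b = \frac{1}{-10} = - \frac{1}{10} \approx -0.1$)
$z{\left(K \right)} = 64 K^{3}$
$\left(C{\left(y{\left(\left(-5 + 4\right)^{2} \right)} \right)} + z{\left(b \right)}\right)^{2} = \left(\left(-3 + \left(-5 + 4\right)^{2}\right) + 64 \left(- \frac{1}{10}\right)^{3}\right)^{2} = \left(\left(-3 + \left(-1\right)^{2}\right) + 64 \left(- \frac{1}{1000}\right)\right)^{2} = \left(\left(-3 + 1\right) - \frac{8}{125}\right)^{2} = \left(-2 - \frac{8}{125}\right)^{2} = \left(- \frac{258}{125}\right)^{2} = \frac{66564}{15625}$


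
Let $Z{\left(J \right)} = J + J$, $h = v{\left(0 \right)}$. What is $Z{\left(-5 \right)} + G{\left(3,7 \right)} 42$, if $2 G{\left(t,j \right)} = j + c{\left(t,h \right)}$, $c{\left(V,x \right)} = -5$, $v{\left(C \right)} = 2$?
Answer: $32$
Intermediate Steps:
$h = 2$
$Z{\left(J \right)} = 2 J$
$G{\left(t,j \right)} = - \frac{5}{2} + \frac{j}{2}$ ($G{\left(t,j \right)} = \frac{j - 5}{2} = \frac{-5 + j}{2} = - \frac{5}{2} + \frac{j}{2}$)
$Z{\left(-5 \right)} + G{\left(3,7 \right)} 42 = 2 \left(-5\right) + \left(- \frac{5}{2} + \frac{1}{2} \cdot 7\right) 42 = -10 + \left(- \frac{5}{2} + \frac{7}{2}\right) 42 = -10 + 1 \cdot 42 = -10 + 42 = 32$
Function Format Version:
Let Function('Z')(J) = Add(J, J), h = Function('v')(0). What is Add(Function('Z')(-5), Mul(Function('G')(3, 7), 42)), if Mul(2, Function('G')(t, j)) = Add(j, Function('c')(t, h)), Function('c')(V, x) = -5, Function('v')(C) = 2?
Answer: 32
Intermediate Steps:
h = 2
Function('Z')(J) = Mul(2, J)
Function('G')(t, j) = Add(Rational(-5, 2), Mul(Rational(1, 2), j)) (Function('G')(t, j) = Mul(Rational(1, 2), Add(j, -5)) = Mul(Rational(1, 2), Add(-5, j)) = Add(Rational(-5, 2), Mul(Rational(1, 2), j)))
Add(Function('Z')(-5), Mul(Function('G')(3, 7), 42)) = Add(Mul(2, -5), Mul(Add(Rational(-5, 2), Mul(Rational(1, 2), 7)), 42)) = Add(-10, Mul(Add(Rational(-5, 2), Rational(7, 2)), 42)) = Add(-10, Mul(1, 42)) = Add(-10, 42) = 32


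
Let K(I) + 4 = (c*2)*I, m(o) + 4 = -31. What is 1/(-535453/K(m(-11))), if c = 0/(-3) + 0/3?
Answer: 4/535453 ≈ 7.4703e-6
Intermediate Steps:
m(o) = -35 (m(o) = -4 - 31 = -35)
c = 0 (c = 0*(-⅓) + 0*(⅓) = 0 + 0 = 0)
K(I) = -4 (K(I) = -4 + (0*2)*I = -4 + 0*I = -4 + 0 = -4)
1/(-535453/K(m(-11))) = 1/(-535453/(-4)) = 1/(-535453*(-¼)) = 1/(535453/4) = 4/535453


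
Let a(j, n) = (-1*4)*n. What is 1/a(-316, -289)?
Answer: 1/1156 ≈ 0.00086505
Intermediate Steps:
a(j, n) = -4*n
1/a(-316, -289) = 1/(-4*(-289)) = 1/1156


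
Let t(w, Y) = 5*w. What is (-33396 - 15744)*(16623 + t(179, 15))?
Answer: -860834520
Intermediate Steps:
(-33396 - 15744)*(16623 + t(179, 15)) = (-33396 - 15744)*(16623 + 5*179) = -49140*(16623 + 895) = -49140*17518 = -860834520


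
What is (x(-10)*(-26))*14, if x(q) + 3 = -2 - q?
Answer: -1820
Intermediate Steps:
x(q) = -5 - q (x(q) = -3 + (-2 - q) = -5 - q)
(x(-10)*(-26))*14 = ((-5 - 1*(-10))*(-26))*14 = ((-5 + 10)*(-26))*14 = (5*(-26))*14 = -130*14 = -1820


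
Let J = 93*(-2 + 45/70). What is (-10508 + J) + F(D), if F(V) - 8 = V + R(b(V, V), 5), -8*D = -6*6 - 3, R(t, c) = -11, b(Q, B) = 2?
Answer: -595411/56 ≈ -10632.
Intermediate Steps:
J = -1767/14 (J = 93*(-2 + 45*(1/70)) = 93*(-2 + 9/14) = 93*(-19/14) = -1767/14 ≈ -126.21)
D = 39/8 (D = -(-6*6 - 3)/8 = -(-36 - 3)/8 = -⅛*(-39) = 39/8 ≈ 4.8750)
F(V) = -3 + V (F(V) = 8 + (V - 11) = 8 + (-11 + V) = -3 + V)
(-10508 + J) + F(D) = (-10508 - 1767/14) + (-3 + 39/8) = -148879/14 + 15/8 = -595411/56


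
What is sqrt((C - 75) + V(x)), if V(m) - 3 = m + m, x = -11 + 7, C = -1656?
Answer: 2*I*sqrt(434) ≈ 41.665*I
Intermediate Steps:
x = -4
V(m) = 3 + 2*m (V(m) = 3 + (m + m) = 3 + 2*m)
sqrt((C - 75) + V(x)) = sqrt((-1656 - 75) + (3 + 2*(-4))) = sqrt(-1731 + (3 - 8)) = sqrt(-1731 - 5) = sqrt(-1736) = 2*I*sqrt(434)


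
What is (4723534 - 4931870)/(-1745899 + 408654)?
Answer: 208336/1337245 ≈ 0.15579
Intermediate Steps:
(4723534 - 4931870)/(-1745899 + 408654) = -208336/(-1337245) = -208336*(-1/1337245) = 208336/1337245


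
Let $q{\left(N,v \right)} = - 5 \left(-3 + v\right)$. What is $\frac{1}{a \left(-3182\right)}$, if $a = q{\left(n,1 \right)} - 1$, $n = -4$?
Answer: $- \frac{1}{28638} \approx -3.4919 \cdot 10^{-5}$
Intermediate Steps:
$q{\left(N,v \right)} = 15 - 5 v$
$a = 9$ ($a = \left(15 - 5\right) - 1 = 10 - 1 = 9$)
$\frac{1}{a \left(-3182\right)} = \frac{1}{9 \left(-3182\right)} = \frac{1}{-28638} = - \frac{1}{28638}$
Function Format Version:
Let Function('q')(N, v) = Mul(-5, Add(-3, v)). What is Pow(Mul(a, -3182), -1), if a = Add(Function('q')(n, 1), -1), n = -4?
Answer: Rational(-1, 28638) ≈ -3.4919e-5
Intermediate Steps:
Function('q')(N, v) = Add(15, Mul(-5, v))
a = 9 (a = Add(Add(15, Mul(-5, 1)), -1) = Add(Add(15, -5), -1) = Add(10, -1) = 9)
Pow(Mul(a, -3182), -1) = Pow(Mul(9, -3182), -1) = Pow(-28638, -1) = Rational(-1, 28638)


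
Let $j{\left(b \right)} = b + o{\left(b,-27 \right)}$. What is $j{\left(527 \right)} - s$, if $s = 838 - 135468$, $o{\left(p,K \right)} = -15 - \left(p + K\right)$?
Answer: $134642$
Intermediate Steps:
$o{\left(p,K \right)} = -15 - K - p$ ($o{\left(p,K \right)} = -15 - \left(K + p\right) = -15 - K - p$)
$s = -134630$ ($s = 838 - 135468 = -134630$)
$j{\left(b \right)} = 12$ ($j{\left(b \right)} = b - \left(-12 + b\right) = 12$)
$j{\left(527 \right)} - s = 12 - -134630 = 12 + 134630 = 134642$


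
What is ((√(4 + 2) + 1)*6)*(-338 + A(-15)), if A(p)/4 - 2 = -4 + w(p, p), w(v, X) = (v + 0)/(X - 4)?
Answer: -39084/19 - 39084*√6/19 ≈ -7095.8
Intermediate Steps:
w(v, X) = v/(-4 + X)
A(p) = -8 + 4*p/(-4 + p) (A(p) = 8 + 4*(-4 + p/(-4 + p)) = 8 + (-16 + 4*p/(-4 + p)) = -8 + 4*p/(-4 + p))
((√(4 + 2) + 1)*6)*(-338 + A(-15)) = ((√(4 + 2) + 1)*6)*(-338 + 4*(8 - 1*(-15))/(-4 - 15)) = ((√6 + 1)*6)*(-338 + 4*(8 + 15)/(-19)) = ((1 + √6)*6)*(-338 + 4*(-1/19)*23) = (6 + 6*√6)*(-338 - 92/19) = (6 + 6*√6)*(-6514/19) = -39084/19 - 39084*√6/19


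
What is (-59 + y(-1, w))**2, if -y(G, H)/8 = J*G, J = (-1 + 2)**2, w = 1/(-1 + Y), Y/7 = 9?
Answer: 2601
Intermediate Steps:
Y = 63 (Y = 7*9 = 63)
w = 1/62 (w = 1/(-1 + 63) = 1/62 ≈ 0.016129)
J = 1 (J = 1**2 = 1)
y(G, H) = -8*G
(-59 + y(-1, w))**2 = (-59 - 8*(-1))**2 = (-59 + 8)**2 = (-51)**2 = 2601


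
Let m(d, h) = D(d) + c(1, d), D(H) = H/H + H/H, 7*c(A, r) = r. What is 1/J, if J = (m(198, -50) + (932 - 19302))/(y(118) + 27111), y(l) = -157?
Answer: -94339/64189 ≈ -1.4697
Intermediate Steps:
c(A, r) = r/7
D(H) = 2 (D(H) = 1 + 1 = 2)
m(d, h) = 2 + d/7
J = -64189/94339 (J = ((2 + (1/7)*198) + (932 - 19302))/(-157 + 27111) = ((2 + 198/7) - 18370)/26954 = (212/7 - 18370)*(1/26954) = -128378/7*1/26954 = -64189/94339 ≈ -0.68041)
1/J = 1/(-64189/94339) = -94339/64189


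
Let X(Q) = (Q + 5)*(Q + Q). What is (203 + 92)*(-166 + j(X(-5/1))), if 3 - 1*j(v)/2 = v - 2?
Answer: -46020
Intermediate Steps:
X(Q) = 2*Q*(5 + Q) (X(Q) = (5 + Q)*(2*Q) = 2*Q*(5 + Q))
j(v) = 10 - 2*v (j(v) = 6 - 2*(v - 2) = 6 - 2*(-2 + v) = 6 + (4 - 2*v) = 10 - 2*v)
(203 + 92)*(-166 + j(X(-5/1))) = (203 + 92)*(-166 + (10 - 4*(-5/1)*(5 - 5/1))) = 295*(-166 + (10 - 4*(-5*1)*(5 - 5*1))) = 295*(-166 + (10 - 4*(-5)*(5 - 5))) = 295*(-166 + (10 - 4*(-5)*0)) = 295*(-166 + (10 - 2*0)) = 295*(-166 + (10 + 0)) = 295*(-166 + 10) = 295*(-156) = -46020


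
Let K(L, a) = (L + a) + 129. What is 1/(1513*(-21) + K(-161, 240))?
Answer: -1/31565 ≈ -3.1681e-5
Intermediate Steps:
K(L, a) = 129 + L + a
1/(1513*(-21) + K(-161, 240)) = 1/(1513*(-21) + (129 - 161 + 240)) = 1/(-31773 + 208) = 1/(-31565) = -1/31565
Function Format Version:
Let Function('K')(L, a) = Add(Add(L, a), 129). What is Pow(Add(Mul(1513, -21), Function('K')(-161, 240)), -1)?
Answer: Rational(-1, 31565) ≈ -3.1681e-5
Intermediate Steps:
Function('K')(L, a) = Add(129, L, a)
Pow(Add(Mul(1513, -21), Function('K')(-161, 240)), -1) = Pow(Add(Mul(1513, -21), Add(129, -161, 240)), -1) = Pow(Add(-31773, 208), -1) = Pow(-31565, -1) = Rational(-1, 31565)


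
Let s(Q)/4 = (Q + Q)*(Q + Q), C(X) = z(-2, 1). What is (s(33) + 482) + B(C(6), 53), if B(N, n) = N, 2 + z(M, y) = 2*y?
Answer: 17906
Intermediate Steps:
z(M, y) = -2 + 2*y
C(X) = 0 (C(X) = -2 + 2*1 = -2 + 2 = 0)
s(Q) = 16*Q² (s(Q) = 4*((Q + Q)*(Q + Q)) = 4*((2*Q)*(2*Q)) = 4*(4*Q²) = 16*Q²)
(s(33) + 482) + B(C(6), 53) = (16*33² + 482) + 0 = (16*1089 + 482) + 0 = (17424 + 482) + 0 = 17906 + 0 = 17906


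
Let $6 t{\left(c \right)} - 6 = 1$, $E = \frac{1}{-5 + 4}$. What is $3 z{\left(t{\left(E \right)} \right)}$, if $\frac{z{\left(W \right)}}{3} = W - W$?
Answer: $0$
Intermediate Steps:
$E = -1$ ($E = \frac{1}{-1} = -1$)
$t{\left(c \right)} = \frac{7}{6}$ ($t{\left(c \right)} = 1 + \frac{1}{6} \cdot 1 = 1 + \frac{1}{6} = \frac{7}{6}$)
$z{\left(W \right)} = 0$ ($z{\left(W \right)} = 3 \left(W - W\right) = 3 \cdot 0 = 0$)
$3 z{\left(t{\left(E \right)} \right)} = 3 \cdot 0 = 0$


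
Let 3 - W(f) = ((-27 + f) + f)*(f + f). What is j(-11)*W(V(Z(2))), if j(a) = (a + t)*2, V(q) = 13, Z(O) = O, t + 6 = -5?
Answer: -1276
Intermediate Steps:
t = -11 (t = -6 - 5 = -11)
j(a) = -22 + 2*a (j(a) = (a - 11)*2 = (-11 + a)*2 = -22 + 2*a)
W(f) = 3 - 2*f*(-27 + 2*f) (W(f) = 3 - ((-27 + f) + f)*(f + f) = 3 - (-27 + 2*f)*2*f = 3 - 2*f*(-27 + 2*f))
j(-11)*W(V(Z(2))) = (-22 + 2*(-11))*(3 - 4*13² + 54*13) = (-22 - 22)*(3 - 4*169 + 702) = -44*(3 - 676 + 702) = -44*29 = -1276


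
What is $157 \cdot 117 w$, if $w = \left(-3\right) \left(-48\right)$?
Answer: $2645136$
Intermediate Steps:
$w = 144$
$157 \cdot 117 w = 157 \cdot 117 \cdot 144 = 18369 \cdot 144 = 2645136$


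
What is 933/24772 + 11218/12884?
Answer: 72478267/79790612 ≈ 0.90836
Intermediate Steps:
933/24772 + 11218/12884 = 933*(1/24772) + 11218*(1/12884) = 933/24772 + 5609/6442 = 72478267/79790612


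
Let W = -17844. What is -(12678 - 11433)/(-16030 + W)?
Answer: 1245/33874 ≈ 0.036754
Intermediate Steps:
-(12678 - 11433)/(-16030 + W) = -(12678 - 11433)/(-16030 - 17844) = -1245/(-33874) = -1245*(-1)/33874 = -1*(-1245/33874) = 1245/33874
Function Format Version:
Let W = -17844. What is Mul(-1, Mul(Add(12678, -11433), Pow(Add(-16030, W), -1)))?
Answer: Rational(1245, 33874) ≈ 0.036754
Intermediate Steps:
Mul(-1, Mul(Add(12678, -11433), Pow(Add(-16030, W), -1))) = Mul(-1, Mul(Add(12678, -11433), Pow(Add(-16030, -17844), -1))) = Mul(-1, Mul(1245, Pow(-33874, -1))) = Mul(-1, Mul(1245, Rational(-1, 33874))) = Mul(-1, Rational(-1245, 33874)) = Rational(1245, 33874)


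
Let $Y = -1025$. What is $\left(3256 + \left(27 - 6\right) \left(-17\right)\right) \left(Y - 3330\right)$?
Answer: $-12625145$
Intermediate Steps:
$\left(3256 + \left(27 - 6\right) \left(-17\right)\right) \left(Y - 3330\right) = \left(3256 + \left(27 - 6\right) \left(-17\right)\right) \left(-1025 - 3330\right) = \left(3256 + 21 \left(-17\right)\right) \left(-4355\right) = \left(3256 - 357\right) \left(-4355\right) = 2899 \left(-4355\right) = -12625145$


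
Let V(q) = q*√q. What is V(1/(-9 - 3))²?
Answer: -1/1728 ≈ -0.00057870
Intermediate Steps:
V(q) = q^(3/2)
V(1/(-9 - 3))² = ((1/(-9 - 3))^(3/2))² = ((1/(-12))^(3/2))² = ((-1/12)^(3/2))² = (-I*√3/72)² = -1/1728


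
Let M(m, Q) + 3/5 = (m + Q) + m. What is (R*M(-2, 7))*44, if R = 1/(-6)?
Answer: -88/5 ≈ -17.600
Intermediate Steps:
M(m, Q) = -3/5 + Q + 2*m (M(m, Q) = -3/5 + ((m + Q) + m) = -3/5 + ((Q + m) + m) = -3/5 + (Q + 2*m) = -3/5 + Q + 2*m)
R = -1/6 ≈ -0.16667
(R*M(-2, 7))*44 = -(-3/5 + 7 + 2*(-2))/6*44 = -(-3/5 + 7 - 4)/6*44 = -1/6*12/5*44 = -2/5*44 = -88/5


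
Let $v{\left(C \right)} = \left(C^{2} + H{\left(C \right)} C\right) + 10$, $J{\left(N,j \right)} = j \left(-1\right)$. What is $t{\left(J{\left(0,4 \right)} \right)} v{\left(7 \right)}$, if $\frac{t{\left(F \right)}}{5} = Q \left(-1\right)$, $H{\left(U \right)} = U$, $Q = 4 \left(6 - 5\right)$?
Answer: $-2160$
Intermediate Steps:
$J{\left(N,j \right)} = - j$
$Q = 4$ ($Q = 4 \cdot 1 = 4$)
$t{\left(F \right)} = -20$ ($t{\left(F \right)} = 5 \cdot 4 \left(-1\right) = 5 \left(-4\right) = -20$)
$v{\left(C \right)} = 10 + 2 C^{2}$ ($v{\left(C \right)} = \left(C^{2} + C C\right) + 10 = \left(C^{2} + C^{2}\right) + 10 = 2 C^{2} + 10 = 10 + 2 C^{2}$)
$t{\left(J{\left(0,4 \right)} \right)} v{\left(7 \right)} = - 20 \left(10 + 2 \cdot 7^{2}\right) = - 20 \left(10 + 2 \cdot 49\right) = - 20 \left(10 + 98\right) = \left(-20\right) 108 = -2160$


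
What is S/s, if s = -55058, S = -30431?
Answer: 30431/55058 ≈ 0.55271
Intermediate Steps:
S/s = -30431/(-55058) = -30431*(-1/55058) = 30431/55058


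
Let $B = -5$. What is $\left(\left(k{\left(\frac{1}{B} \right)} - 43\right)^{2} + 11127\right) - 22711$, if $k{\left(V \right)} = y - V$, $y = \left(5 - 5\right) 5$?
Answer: $- \frac{243804}{25} \approx -9752.2$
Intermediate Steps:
$y = 0$ ($y = 0 \cdot 5 = 0$)
$k{\left(V \right)} = - V$ ($k{\left(V \right)} = 0 - V = - V$)
$\left(\left(k{\left(\frac{1}{B} \right)} - 43\right)^{2} + 11127\right) - 22711 = \left(\left(- \frac{1}{-5} - 43\right)^{2} + 11127\right) - 22711 = \left(\left(\left(-1\right) \left(- \frac{1}{5}\right) - 43\right)^{2} + 11127\right) - 22711 = \left(\left(\frac{1}{5} - 43\right)^{2} + 11127\right) - 22711 = \left(\left(- \frac{214}{5}\right)^{2} + 11127\right) - 22711 = \left(\frac{45796}{25} + 11127\right) - 22711 = \frac{323971}{25} - 22711 = - \frac{243804}{25}$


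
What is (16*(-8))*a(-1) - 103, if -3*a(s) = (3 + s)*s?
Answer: -565/3 ≈ -188.33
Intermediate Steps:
a(s) = -s*(3 + s)/3 (a(s) = -(3 + s)*s/3 = -s*(3 + s)/3)
(16*(-8))*a(-1) - 103 = (16*(-8))*(-1/3*(-1)*(3 - 1)) - 103 = -(-128)*(-1)*2/3 - 103 = -128*2/3 - 103 = -256/3 - 103 = -565/3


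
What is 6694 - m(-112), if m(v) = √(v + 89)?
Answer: 6694 - I*√23 ≈ 6694.0 - 4.7958*I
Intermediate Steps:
m(v) = √(89 + v)
6694 - m(-112) = 6694 - √(89 - 112) = 6694 - √(-23) = 6694 - I*√23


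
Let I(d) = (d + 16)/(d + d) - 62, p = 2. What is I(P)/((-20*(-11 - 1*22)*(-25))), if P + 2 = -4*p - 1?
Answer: 1369/363000 ≈ 0.0037713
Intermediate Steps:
P = -11 (P = -2 + (-4*2 - 1) = -2 + (-8 - 1) = -2 - 9 = -11)
I(d) = -62 + (16 + d)/(2*d) (I(d) = (16 + d)/((2*d)) - 62 = (16 + d)*(1/(2*d)) - 62 = (16 + d)/(2*d) - 62 = -62 + (16 + d)/(2*d))
I(P)/((-20*(-11 - 1*22)*(-25))) = (-123/2 + 8/(-11))/((-20*(-11 - 1*22)*(-25))) = (-123/2 + 8*(-1/11))/((-20*(-11 - 22)*(-25))) = (-123/2 - 8/11)/((-20*(-33)*(-25))) = -1369/(22*(660*(-25))) = -1369/22/(-16500) = -1369/22*(-1/16500) = 1369/363000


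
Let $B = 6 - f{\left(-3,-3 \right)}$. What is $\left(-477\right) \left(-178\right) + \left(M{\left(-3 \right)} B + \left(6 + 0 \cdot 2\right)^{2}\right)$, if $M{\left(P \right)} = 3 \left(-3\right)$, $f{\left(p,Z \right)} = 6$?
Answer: $84942$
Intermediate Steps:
$M{\left(P \right)} = -9$
$B = 0$ ($B = 6 - 6 = 0$)
$\left(-477\right) \left(-178\right) + \left(M{\left(-3 \right)} B + \left(6 + 0 \cdot 2\right)^{2}\right) = \left(-477\right) \left(-178\right) - - \left(6 + 0 \cdot 2\right)^{2} = 84906 + \left(0 + \left(6 + 0\right)^{2}\right) = 84906 + \left(0 + 6^{2}\right) = 84906 + \left(0 + 36\right) = 84906 + 36 = 84942$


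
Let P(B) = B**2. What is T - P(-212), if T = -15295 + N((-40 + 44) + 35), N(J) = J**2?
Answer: -58718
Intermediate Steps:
T = -13774 (T = -15295 + ((-40 + 44) + 35)**2 = -15295 + (4 + 35)**2 = -15295 + 39**2 = -15295 + 1521 = -13774)
T - P(-212) = -13774 - 1*(-212)**2 = -13774 - 1*44944 = -13774 - 44944 = -58718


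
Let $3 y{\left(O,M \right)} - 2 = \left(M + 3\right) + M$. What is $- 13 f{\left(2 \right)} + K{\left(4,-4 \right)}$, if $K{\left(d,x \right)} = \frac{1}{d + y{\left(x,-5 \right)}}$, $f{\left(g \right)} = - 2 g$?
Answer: $\frac{367}{7} \approx 52.429$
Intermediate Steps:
$y{\left(O,M \right)} = \frac{5}{3} + \frac{2 M}{3}$ ($y{\left(O,M \right)} = \frac{2}{3} + \frac{\left(M + 3\right) + M}{3} = \frac{2}{3} + \frac{\left(3 + M\right) + M}{3} = \frac{2}{3} + \frac{3 + 2 M}{3} = \frac{2}{3} + \left(1 + \frac{2 M}{3}\right) = \frac{5}{3} + \frac{2 M}{3}$)
$K{\left(d,x \right)} = \frac{1}{- \frac{5}{3} + d}$ ($K{\left(d,x \right)} = \frac{1}{d + \left(\frac{5}{3} + \frac{2}{3} \left(-5\right)\right)} = \frac{1}{d + \left(\frac{5}{3} - \frac{10}{3}\right)} = \frac{1}{d - \frac{5}{3}} = \frac{1}{- \frac{5}{3} + d}$)
$- 13 f{\left(2 \right)} + K{\left(4,-4 \right)} = - 13 \left(\left(-2\right) 2\right) + \frac{3}{-5 + 3 \cdot 4} = \left(-13\right) \left(-4\right) + \frac{3}{-5 + 12} = 52 + \frac{3}{7} = \frac{367}{7}$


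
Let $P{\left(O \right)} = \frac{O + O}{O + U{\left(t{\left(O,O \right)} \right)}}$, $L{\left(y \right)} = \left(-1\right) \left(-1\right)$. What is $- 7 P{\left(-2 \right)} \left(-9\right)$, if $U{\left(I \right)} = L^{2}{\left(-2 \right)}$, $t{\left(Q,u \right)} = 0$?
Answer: $252$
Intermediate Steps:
$L{\left(y \right)} = 1$
$U{\left(I \right)} = 1$ ($U{\left(I \right)} = 1^{2} = 1$)
$P{\left(O \right)} = \frac{2 O}{1 + O}$ ($P{\left(O \right)} = \frac{O + O}{O + 1} = \frac{2 O}{1 + O}$)
$- 7 P{\left(-2 \right)} \left(-9\right) = - 7 \cdot 2 \left(-2\right) \frac{1}{1 - 2} \left(-9\right) = - 7 \cdot 2 \left(-2\right) \frac{1}{-1} \left(-9\right) = - 7 \cdot 2 \left(-2\right) \left(-1\right) \left(-9\right) = \left(-7\right) 4 \left(-9\right) = \left(-28\right) \left(-9\right) = 252$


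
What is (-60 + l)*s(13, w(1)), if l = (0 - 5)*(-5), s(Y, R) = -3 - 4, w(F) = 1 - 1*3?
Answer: 245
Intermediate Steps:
w(F) = -2 (w(F) = 1 - 3 = -2)
s(Y, R) = -7
l = 25 (l = -5*(-5) = 25)
(-60 + l)*s(13, w(1)) = (-60 + 25)*(-7) = -35*(-7) = 245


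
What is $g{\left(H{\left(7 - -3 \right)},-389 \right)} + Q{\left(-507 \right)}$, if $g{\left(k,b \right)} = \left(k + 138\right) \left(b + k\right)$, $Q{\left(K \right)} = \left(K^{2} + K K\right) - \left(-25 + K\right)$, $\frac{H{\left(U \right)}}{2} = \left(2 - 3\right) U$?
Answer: $466368$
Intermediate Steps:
$H{\left(U \right)} = - 2 U$ ($H{\left(U \right)} = 2 \left(2 - 3\right) U = 2 \left(- U\right) = - 2 U$)
$Q{\left(K \right)} = 25 - K + 2 K^{2}$ ($Q{\left(K \right)} = \left(K^{2} + K^{2}\right) - \left(-25 + K\right) = 2 K^{2} - \left(-25 + K\right) = 25 - K + 2 K^{2}$)
$g{\left(k,b \right)} = \left(138 + k\right) \left(b + k\right)$
$g{\left(H{\left(7 - -3 \right)},-389 \right)} + Q{\left(-507 \right)} = \left(\left(- 2 \left(7 - -3\right)\right)^{2} + 138 \left(-389\right) + 138 \left(- 2 \left(7 - -3\right)\right) - 389 \left(- 2 \left(7 - -3\right)\right)\right) + \left(25 - -507 + 2 \left(-507\right)^{2}\right) = \left(\left(- 2 \left(7 + 3\right)\right)^{2} - 53682 + 138 \left(- 2 \left(7 + 3\right)\right) - 389 \left(- 2 \left(7 + 3\right)\right)\right) + \left(25 + 507 + 2 \cdot 257049\right) = \left(\left(\left(-2\right) 10\right)^{2} - 53682 + 138 \left(\left(-2\right) 10\right) - 389 \left(\left(-2\right) 10\right)\right) + \left(25 + 507 + 514098\right) = \left(\left(-20\right)^{2} - 53682 + 138 \left(-20\right) - -7780\right) + 514630 = \left(400 - 53682 - 2760 + 7780\right) + 514630 = -48262 + 514630 = 466368$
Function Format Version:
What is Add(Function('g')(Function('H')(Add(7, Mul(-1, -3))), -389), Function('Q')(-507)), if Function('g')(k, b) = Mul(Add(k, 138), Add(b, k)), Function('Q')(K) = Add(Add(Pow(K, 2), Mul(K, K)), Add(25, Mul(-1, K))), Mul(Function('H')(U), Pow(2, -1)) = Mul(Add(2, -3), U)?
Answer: 466368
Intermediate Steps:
Function('H')(U) = Mul(-2, U) (Function('H')(U) = Mul(2, Mul(Add(2, -3), U)) = Mul(2, Mul(-1, U)) = Mul(-2, U))
Function('Q')(K) = Add(25, Mul(-1, K), Mul(2, Pow(K, 2))) (Function('Q')(K) = Add(Add(Pow(K, 2), Pow(K, 2)), Add(25, Mul(-1, K))) = Add(Mul(2, Pow(K, 2)), Add(25, Mul(-1, K))) = Add(25, Mul(-1, K), Mul(2, Pow(K, 2))))
Function('g')(k, b) = Mul(Add(138, k), Add(b, k))
Add(Function('g')(Function('H')(Add(7, Mul(-1, -3))), -389), Function('Q')(-507)) = Add(Add(Pow(Mul(-2, Add(7, Mul(-1, -3))), 2), Mul(138, -389), Mul(138, Mul(-2, Add(7, Mul(-1, -3)))), Mul(-389, Mul(-2, Add(7, Mul(-1, -3))))), Add(25, Mul(-1, -507), Mul(2, Pow(-507, 2)))) = Add(Add(Pow(Mul(-2, Add(7, 3)), 2), -53682, Mul(138, Mul(-2, Add(7, 3))), Mul(-389, Mul(-2, Add(7, 3)))), Add(25, 507, Mul(2, 257049))) = Add(Add(Pow(Mul(-2, 10), 2), -53682, Mul(138, Mul(-2, 10)), Mul(-389, Mul(-2, 10))), Add(25, 507, 514098)) = Add(Add(Pow(-20, 2), -53682, Mul(138, -20), Mul(-389, -20)), 514630) = Add(Add(400, -53682, -2760, 7780), 514630) = Add(-48262, 514630) = 466368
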